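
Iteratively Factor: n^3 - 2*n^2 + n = (n - 1)*(n^2 - n) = (n - 1)^2*(n)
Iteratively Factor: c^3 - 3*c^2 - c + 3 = (c - 3)*(c^2 - 1) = (c - 3)*(c - 1)*(c + 1)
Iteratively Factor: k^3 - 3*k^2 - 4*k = (k - 4)*(k^2 + k) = (k - 4)*(k + 1)*(k)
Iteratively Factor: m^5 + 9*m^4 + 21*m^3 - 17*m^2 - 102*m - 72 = (m + 3)*(m^4 + 6*m^3 + 3*m^2 - 26*m - 24) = (m + 3)^2*(m^3 + 3*m^2 - 6*m - 8) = (m - 2)*(m + 3)^2*(m^2 + 5*m + 4) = (m - 2)*(m + 3)^2*(m + 4)*(m + 1)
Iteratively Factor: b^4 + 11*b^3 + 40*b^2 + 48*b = (b + 4)*(b^3 + 7*b^2 + 12*b) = (b + 4)^2*(b^2 + 3*b) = b*(b + 4)^2*(b + 3)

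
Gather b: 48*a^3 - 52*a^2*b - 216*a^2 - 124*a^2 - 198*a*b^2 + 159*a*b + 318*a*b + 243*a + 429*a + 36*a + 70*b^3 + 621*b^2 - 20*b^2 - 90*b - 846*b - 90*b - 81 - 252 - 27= 48*a^3 - 340*a^2 + 708*a + 70*b^3 + b^2*(601 - 198*a) + b*(-52*a^2 + 477*a - 1026) - 360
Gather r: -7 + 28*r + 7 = 28*r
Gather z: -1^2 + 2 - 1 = 0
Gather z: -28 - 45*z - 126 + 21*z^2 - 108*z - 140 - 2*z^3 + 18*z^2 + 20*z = -2*z^3 + 39*z^2 - 133*z - 294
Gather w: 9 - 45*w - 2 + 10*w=7 - 35*w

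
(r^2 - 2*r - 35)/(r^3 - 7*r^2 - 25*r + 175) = 1/(r - 5)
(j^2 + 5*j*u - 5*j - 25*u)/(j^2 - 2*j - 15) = (j + 5*u)/(j + 3)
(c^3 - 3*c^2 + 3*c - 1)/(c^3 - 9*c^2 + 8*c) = (c^2 - 2*c + 1)/(c*(c - 8))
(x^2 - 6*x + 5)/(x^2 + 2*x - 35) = (x - 1)/(x + 7)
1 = 1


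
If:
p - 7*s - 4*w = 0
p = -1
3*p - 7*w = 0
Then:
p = -1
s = 5/49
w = -3/7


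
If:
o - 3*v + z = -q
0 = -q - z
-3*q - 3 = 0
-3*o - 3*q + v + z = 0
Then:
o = 3/2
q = -1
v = 1/2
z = 1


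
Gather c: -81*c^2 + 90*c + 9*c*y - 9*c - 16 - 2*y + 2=-81*c^2 + c*(9*y + 81) - 2*y - 14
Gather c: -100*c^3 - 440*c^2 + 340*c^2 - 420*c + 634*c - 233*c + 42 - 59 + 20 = -100*c^3 - 100*c^2 - 19*c + 3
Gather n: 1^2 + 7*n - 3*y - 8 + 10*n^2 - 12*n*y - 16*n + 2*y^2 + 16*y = 10*n^2 + n*(-12*y - 9) + 2*y^2 + 13*y - 7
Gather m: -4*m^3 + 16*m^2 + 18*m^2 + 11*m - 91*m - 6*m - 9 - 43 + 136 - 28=-4*m^3 + 34*m^2 - 86*m + 56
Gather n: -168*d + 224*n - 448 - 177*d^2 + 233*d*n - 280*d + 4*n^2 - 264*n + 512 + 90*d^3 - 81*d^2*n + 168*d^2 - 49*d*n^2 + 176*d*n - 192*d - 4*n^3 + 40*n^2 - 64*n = 90*d^3 - 9*d^2 - 640*d - 4*n^3 + n^2*(44 - 49*d) + n*(-81*d^2 + 409*d - 104) + 64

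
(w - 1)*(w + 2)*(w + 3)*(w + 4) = w^4 + 8*w^3 + 17*w^2 - 2*w - 24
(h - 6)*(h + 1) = h^2 - 5*h - 6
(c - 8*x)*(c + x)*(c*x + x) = c^3*x - 7*c^2*x^2 + c^2*x - 8*c*x^3 - 7*c*x^2 - 8*x^3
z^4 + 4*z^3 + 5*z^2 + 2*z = z*(z + 1)^2*(z + 2)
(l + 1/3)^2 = l^2 + 2*l/3 + 1/9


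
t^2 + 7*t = t*(t + 7)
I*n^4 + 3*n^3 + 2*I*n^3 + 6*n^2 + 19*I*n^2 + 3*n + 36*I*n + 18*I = (n + 1)*(n - 6*I)*(n + 3*I)*(I*n + I)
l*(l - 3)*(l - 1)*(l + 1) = l^4 - 3*l^3 - l^2 + 3*l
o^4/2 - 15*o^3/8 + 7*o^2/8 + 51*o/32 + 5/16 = (o/2 + 1/4)*(o - 5/2)*(o - 2)*(o + 1/4)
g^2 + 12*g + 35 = (g + 5)*(g + 7)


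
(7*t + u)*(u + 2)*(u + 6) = 7*t*u^2 + 56*t*u + 84*t + u^3 + 8*u^2 + 12*u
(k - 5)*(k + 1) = k^2 - 4*k - 5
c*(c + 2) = c^2 + 2*c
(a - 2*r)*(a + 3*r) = a^2 + a*r - 6*r^2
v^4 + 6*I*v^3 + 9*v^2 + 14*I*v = v*(v - 2*I)*(v + I)*(v + 7*I)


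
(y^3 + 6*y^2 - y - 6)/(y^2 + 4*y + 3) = (y^2 + 5*y - 6)/(y + 3)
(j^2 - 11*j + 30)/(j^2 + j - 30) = (j - 6)/(j + 6)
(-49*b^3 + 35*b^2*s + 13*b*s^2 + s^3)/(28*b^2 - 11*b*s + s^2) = (-49*b^3 + 35*b^2*s + 13*b*s^2 + s^3)/(28*b^2 - 11*b*s + s^2)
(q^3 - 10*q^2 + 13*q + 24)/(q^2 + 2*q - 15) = (q^2 - 7*q - 8)/(q + 5)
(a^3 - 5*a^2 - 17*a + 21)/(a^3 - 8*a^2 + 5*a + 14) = (a^2 + 2*a - 3)/(a^2 - a - 2)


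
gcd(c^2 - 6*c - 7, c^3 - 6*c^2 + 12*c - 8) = 1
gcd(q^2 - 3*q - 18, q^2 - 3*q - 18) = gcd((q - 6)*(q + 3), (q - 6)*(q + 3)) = q^2 - 3*q - 18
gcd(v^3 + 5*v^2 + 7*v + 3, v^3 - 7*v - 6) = v + 1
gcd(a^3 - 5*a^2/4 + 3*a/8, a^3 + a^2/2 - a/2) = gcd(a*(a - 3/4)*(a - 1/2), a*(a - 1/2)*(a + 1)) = a^2 - a/2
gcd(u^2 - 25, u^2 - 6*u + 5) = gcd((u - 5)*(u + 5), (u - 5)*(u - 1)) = u - 5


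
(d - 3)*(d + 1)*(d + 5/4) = d^3 - 3*d^2/4 - 11*d/2 - 15/4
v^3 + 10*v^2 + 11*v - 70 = (v - 2)*(v + 5)*(v + 7)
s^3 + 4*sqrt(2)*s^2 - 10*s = s*(s - sqrt(2))*(s + 5*sqrt(2))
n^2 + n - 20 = (n - 4)*(n + 5)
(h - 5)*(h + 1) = h^2 - 4*h - 5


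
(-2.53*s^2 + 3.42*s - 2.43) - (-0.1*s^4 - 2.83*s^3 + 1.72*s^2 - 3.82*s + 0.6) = 0.1*s^4 + 2.83*s^3 - 4.25*s^2 + 7.24*s - 3.03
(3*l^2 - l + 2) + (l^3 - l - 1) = l^3 + 3*l^2 - 2*l + 1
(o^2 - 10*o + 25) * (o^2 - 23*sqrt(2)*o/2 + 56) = o^4 - 23*sqrt(2)*o^3/2 - 10*o^3 + 81*o^2 + 115*sqrt(2)*o^2 - 560*o - 575*sqrt(2)*o/2 + 1400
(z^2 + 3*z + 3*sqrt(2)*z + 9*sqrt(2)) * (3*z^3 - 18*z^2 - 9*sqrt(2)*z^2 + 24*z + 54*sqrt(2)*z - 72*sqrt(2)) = 3*z^5 - 9*z^4 - 84*z^3 + 234*z^2 + 540*z - 1296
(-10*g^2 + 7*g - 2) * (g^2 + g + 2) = -10*g^4 - 3*g^3 - 15*g^2 + 12*g - 4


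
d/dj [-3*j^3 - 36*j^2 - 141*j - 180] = -9*j^2 - 72*j - 141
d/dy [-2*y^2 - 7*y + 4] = -4*y - 7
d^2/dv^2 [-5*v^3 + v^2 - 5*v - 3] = 2 - 30*v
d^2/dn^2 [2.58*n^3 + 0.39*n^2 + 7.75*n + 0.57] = 15.48*n + 0.78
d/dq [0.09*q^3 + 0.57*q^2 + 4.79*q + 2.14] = 0.27*q^2 + 1.14*q + 4.79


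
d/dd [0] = 0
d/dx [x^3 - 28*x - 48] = 3*x^2 - 28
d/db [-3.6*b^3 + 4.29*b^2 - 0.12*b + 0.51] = -10.8*b^2 + 8.58*b - 0.12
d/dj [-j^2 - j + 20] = -2*j - 1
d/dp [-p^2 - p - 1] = -2*p - 1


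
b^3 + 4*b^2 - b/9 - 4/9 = (b - 1/3)*(b + 1/3)*(b + 4)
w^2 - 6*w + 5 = (w - 5)*(w - 1)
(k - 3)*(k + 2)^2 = k^3 + k^2 - 8*k - 12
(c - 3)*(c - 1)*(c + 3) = c^3 - c^2 - 9*c + 9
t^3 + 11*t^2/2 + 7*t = t*(t + 2)*(t + 7/2)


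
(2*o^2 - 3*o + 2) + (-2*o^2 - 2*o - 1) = 1 - 5*o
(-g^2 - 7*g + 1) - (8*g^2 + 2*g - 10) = -9*g^2 - 9*g + 11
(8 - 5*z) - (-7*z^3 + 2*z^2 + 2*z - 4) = 7*z^3 - 2*z^2 - 7*z + 12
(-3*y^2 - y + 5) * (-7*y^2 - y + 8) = 21*y^4 + 10*y^3 - 58*y^2 - 13*y + 40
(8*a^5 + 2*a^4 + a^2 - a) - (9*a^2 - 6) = 8*a^5 + 2*a^4 - 8*a^2 - a + 6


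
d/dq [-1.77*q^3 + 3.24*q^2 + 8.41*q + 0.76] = -5.31*q^2 + 6.48*q + 8.41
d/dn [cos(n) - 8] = -sin(n)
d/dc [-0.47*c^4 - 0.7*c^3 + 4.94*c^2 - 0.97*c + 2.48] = -1.88*c^3 - 2.1*c^2 + 9.88*c - 0.97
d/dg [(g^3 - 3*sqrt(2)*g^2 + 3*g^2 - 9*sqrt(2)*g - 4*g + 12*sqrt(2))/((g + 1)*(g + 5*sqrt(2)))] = (g^4 + 2*g^3 + 10*sqrt(2)*g^3 - 23*g^2 + 36*sqrt(2)*g^2 - 60*g + 6*sqrt(2)*g - 210 - 32*sqrt(2))/(g^4 + 2*g^3 + 10*sqrt(2)*g^3 + 20*sqrt(2)*g^2 + 51*g^2 + 10*sqrt(2)*g + 100*g + 50)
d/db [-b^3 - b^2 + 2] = b*(-3*b - 2)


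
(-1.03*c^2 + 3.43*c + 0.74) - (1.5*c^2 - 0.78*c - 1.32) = -2.53*c^2 + 4.21*c + 2.06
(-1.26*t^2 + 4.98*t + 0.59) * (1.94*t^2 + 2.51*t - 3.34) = -2.4444*t^4 + 6.4986*t^3 + 17.8528*t^2 - 15.1523*t - 1.9706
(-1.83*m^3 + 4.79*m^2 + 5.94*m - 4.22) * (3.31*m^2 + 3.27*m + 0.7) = -6.0573*m^5 + 9.8708*m^4 + 34.0437*m^3 + 8.8086*m^2 - 9.6414*m - 2.954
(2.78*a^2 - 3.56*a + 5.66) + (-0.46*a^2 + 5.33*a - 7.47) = 2.32*a^2 + 1.77*a - 1.81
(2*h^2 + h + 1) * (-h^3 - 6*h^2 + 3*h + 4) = -2*h^5 - 13*h^4 - h^3 + 5*h^2 + 7*h + 4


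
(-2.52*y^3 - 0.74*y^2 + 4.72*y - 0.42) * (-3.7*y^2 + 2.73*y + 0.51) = 9.324*y^5 - 4.1416*y^4 - 20.7694*y^3 + 14.0622*y^2 + 1.2606*y - 0.2142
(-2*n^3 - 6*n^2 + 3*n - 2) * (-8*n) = 16*n^4 + 48*n^3 - 24*n^2 + 16*n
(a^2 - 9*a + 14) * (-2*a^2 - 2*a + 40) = -2*a^4 + 16*a^3 + 30*a^2 - 388*a + 560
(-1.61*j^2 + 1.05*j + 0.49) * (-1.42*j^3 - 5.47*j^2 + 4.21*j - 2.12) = 2.2862*j^5 + 7.3157*j^4 - 13.2174*j^3 + 5.1534*j^2 - 0.1631*j - 1.0388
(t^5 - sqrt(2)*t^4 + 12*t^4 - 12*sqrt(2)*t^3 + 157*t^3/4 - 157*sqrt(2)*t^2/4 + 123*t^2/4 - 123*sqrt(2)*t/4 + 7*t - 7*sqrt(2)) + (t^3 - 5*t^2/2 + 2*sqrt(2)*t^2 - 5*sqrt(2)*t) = t^5 - sqrt(2)*t^4 + 12*t^4 - 12*sqrt(2)*t^3 + 161*t^3/4 - 149*sqrt(2)*t^2/4 + 113*t^2/4 - 143*sqrt(2)*t/4 + 7*t - 7*sqrt(2)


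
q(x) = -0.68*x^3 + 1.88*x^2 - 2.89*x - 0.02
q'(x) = -2.04*x^2 + 3.76*x - 2.89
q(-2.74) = 36.00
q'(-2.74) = -28.51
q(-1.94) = 17.63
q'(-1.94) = -17.86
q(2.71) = -7.58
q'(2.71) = -7.68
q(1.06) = -1.78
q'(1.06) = -1.20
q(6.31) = -114.24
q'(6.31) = -60.39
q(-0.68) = 3.03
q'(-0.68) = -6.39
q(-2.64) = 33.22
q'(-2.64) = -27.03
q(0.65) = -1.29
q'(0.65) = -1.31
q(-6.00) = 231.88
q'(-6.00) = -98.89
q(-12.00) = 1480.42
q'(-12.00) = -341.77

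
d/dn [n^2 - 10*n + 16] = 2*n - 10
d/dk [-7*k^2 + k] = 1 - 14*k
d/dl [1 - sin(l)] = -cos(l)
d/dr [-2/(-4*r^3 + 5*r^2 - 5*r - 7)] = 2*(-12*r^2 + 10*r - 5)/(4*r^3 - 5*r^2 + 5*r + 7)^2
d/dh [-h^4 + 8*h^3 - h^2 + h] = -4*h^3 + 24*h^2 - 2*h + 1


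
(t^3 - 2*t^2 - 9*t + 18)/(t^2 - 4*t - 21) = (t^2 - 5*t + 6)/(t - 7)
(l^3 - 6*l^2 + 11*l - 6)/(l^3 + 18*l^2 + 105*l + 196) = (l^3 - 6*l^2 + 11*l - 6)/(l^3 + 18*l^2 + 105*l + 196)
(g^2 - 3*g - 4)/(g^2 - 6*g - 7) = (g - 4)/(g - 7)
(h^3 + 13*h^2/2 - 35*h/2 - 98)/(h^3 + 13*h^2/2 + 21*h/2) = (h^2 + 3*h - 28)/(h*(h + 3))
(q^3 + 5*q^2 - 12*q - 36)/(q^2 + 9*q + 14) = (q^2 + 3*q - 18)/(q + 7)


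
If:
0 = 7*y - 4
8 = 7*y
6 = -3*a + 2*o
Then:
No Solution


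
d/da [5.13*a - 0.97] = 5.13000000000000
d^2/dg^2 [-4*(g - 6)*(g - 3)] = -8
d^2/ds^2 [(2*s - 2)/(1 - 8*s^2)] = 32*(32*s^2*(1 - s) + (3*s - 1)*(8*s^2 - 1))/(8*s^2 - 1)^3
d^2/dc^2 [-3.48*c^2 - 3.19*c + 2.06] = -6.96000000000000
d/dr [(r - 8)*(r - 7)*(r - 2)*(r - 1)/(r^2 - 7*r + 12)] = (2*r^5 - 39*r^4 + 300*r^3 - 1171*r^2 + 2248*r - 1592)/(r^4 - 14*r^3 + 73*r^2 - 168*r + 144)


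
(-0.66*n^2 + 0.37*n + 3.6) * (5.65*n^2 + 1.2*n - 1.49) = -3.729*n^4 + 1.2985*n^3 + 21.7674*n^2 + 3.7687*n - 5.364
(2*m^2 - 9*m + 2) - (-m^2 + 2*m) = 3*m^2 - 11*m + 2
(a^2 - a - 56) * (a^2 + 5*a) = a^4 + 4*a^3 - 61*a^2 - 280*a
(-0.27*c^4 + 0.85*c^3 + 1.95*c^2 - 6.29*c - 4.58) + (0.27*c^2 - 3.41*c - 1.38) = -0.27*c^4 + 0.85*c^3 + 2.22*c^2 - 9.7*c - 5.96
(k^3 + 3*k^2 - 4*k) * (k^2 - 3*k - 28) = k^5 - 41*k^3 - 72*k^2 + 112*k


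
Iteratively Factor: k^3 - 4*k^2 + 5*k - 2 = (k - 1)*(k^2 - 3*k + 2) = (k - 2)*(k - 1)*(k - 1)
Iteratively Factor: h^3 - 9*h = (h - 3)*(h^2 + 3*h) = h*(h - 3)*(h + 3)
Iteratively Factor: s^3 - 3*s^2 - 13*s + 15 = (s - 5)*(s^2 + 2*s - 3) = (s - 5)*(s + 3)*(s - 1)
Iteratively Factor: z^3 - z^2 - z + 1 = (z - 1)*(z^2 - 1) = (z - 1)*(z + 1)*(z - 1)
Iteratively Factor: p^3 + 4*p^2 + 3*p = (p + 3)*(p^2 + p) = p*(p + 3)*(p + 1)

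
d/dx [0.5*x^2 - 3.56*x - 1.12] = 1.0*x - 3.56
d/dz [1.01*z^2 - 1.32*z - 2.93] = 2.02*z - 1.32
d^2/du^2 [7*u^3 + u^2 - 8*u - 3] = 42*u + 2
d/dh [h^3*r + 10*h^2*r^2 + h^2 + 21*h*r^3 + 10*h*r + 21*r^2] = 3*h^2*r + 20*h*r^2 + 2*h + 21*r^3 + 10*r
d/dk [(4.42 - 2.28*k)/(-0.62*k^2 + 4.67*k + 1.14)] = (-1.4136*k^2 + 5.4808*k - 23.2406)/(0.3844*k^4 - 5.7908*k^3 + 20.3953*k^2 + 10.6476*k + 1.2996)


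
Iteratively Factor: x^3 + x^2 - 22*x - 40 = (x + 2)*(x^2 - x - 20) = (x + 2)*(x + 4)*(x - 5)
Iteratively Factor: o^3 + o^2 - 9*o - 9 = (o + 3)*(o^2 - 2*o - 3) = (o + 1)*(o + 3)*(o - 3)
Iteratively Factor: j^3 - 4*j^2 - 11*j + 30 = (j - 5)*(j^2 + j - 6) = (j - 5)*(j - 2)*(j + 3)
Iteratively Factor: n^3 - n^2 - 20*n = (n + 4)*(n^2 - 5*n) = (n - 5)*(n + 4)*(n)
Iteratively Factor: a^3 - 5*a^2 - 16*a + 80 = (a + 4)*(a^2 - 9*a + 20) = (a - 5)*(a + 4)*(a - 4)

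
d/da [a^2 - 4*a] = 2*a - 4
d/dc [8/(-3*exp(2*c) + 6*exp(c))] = (16*exp(c) - 16)*exp(-c)/(3*(exp(c) - 2)^2)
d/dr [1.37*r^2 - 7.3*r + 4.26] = 2.74*r - 7.3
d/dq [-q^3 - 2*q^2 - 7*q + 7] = -3*q^2 - 4*q - 7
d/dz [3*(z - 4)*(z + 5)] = 6*z + 3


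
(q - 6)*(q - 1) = q^2 - 7*q + 6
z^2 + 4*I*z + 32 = (z - 4*I)*(z + 8*I)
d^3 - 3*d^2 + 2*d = d*(d - 2)*(d - 1)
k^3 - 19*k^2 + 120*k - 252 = (k - 7)*(k - 6)^2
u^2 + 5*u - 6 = (u - 1)*(u + 6)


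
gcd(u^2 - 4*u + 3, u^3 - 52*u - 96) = 1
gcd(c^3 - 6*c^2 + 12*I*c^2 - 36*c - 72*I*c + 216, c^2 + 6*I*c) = c + 6*I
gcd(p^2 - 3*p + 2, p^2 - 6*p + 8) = p - 2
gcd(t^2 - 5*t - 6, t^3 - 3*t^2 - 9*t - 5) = t + 1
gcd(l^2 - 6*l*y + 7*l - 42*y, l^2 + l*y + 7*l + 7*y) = l + 7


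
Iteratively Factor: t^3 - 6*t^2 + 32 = (t - 4)*(t^2 - 2*t - 8) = (t - 4)*(t + 2)*(t - 4)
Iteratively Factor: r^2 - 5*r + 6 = (r - 2)*(r - 3)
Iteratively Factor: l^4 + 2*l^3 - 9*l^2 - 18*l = (l + 3)*(l^3 - l^2 - 6*l) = (l - 3)*(l + 3)*(l^2 + 2*l) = l*(l - 3)*(l + 3)*(l + 2)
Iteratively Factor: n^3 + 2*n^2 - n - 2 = (n + 2)*(n^2 - 1) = (n + 1)*(n + 2)*(n - 1)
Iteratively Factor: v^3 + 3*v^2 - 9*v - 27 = (v + 3)*(v^2 - 9) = (v + 3)^2*(v - 3)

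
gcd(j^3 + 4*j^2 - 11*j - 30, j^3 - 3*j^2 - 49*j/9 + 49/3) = j - 3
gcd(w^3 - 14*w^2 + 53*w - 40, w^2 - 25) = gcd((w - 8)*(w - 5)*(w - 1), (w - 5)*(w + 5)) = w - 5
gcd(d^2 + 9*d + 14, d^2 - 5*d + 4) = 1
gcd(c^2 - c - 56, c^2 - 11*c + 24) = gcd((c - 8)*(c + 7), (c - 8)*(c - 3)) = c - 8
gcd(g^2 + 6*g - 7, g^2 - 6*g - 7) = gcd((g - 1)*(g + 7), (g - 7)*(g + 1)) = 1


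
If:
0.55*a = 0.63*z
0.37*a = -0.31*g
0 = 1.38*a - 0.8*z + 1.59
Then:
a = -2.33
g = 2.78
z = -2.04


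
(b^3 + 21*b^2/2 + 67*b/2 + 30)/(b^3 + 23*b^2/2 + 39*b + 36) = (b + 5)/(b + 6)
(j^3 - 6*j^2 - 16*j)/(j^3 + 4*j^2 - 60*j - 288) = j*(j + 2)/(j^2 + 12*j + 36)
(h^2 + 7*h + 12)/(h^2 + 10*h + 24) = (h + 3)/(h + 6)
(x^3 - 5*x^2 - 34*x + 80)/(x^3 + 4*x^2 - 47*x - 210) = (x^2 - 10*x + 16)/(x^2 - x - 42)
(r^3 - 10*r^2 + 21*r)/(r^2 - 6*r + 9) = r*(r - 7)/(r - 3)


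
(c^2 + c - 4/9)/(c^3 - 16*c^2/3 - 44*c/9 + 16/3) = (3*c - 1)/(3*c^2 - 20*c + 12)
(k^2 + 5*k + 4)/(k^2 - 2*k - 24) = (k + 1)/(k - 6)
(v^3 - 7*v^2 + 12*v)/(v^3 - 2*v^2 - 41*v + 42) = v*(v^2 - 7*v + 12)/(v^3 - 2*v^2 - 41*v + 42)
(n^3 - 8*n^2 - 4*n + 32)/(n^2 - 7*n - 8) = (n^2 - 4)/(n + 1)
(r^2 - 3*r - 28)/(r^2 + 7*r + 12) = (r - 7)/(r + 3)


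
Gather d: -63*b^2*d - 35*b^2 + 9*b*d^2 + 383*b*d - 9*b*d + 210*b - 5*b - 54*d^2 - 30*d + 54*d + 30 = -35*b^2 + 205*b + d^2*(9*b - 54) + d*(-63*b^2 + 374*b + 24) + 30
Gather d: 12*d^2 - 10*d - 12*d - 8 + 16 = 12*d^2 - 22*d + 8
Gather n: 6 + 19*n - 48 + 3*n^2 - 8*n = 3*n^2 + 11*n - 42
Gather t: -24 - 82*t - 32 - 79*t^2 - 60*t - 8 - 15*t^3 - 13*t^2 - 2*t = -15*t^3 - 92*t^2 - 144*t - 64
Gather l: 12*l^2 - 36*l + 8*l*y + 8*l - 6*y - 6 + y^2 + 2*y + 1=12*l^2 + l*(8*y - 28) + y^2 - 4*y - 5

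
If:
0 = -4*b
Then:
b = 0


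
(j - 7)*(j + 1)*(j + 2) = j^3 - 4*j^2 - 19*j - 14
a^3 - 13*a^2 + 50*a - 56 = (a - 7)*(a - 4)*(a - 2)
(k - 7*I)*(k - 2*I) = k^2 - 9*I*k - 14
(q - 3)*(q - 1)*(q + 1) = q^3 - 3*q^2 - q + 3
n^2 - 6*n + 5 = (n - 5)*(n - 1)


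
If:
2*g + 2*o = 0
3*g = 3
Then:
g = 1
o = -1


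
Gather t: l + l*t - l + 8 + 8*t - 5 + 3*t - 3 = t*(l + 11)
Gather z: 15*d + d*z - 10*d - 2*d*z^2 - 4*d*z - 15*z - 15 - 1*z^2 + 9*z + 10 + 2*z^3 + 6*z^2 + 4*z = 5*d + 2*z^3 + z^2*(5 - 2*d) + z*(-3*d - 2) - 5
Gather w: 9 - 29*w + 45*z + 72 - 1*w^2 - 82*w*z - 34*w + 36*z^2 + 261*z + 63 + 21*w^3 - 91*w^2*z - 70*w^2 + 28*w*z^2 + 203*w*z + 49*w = 21*w^3 + w^2*(-91*z - 71) + w*(28*z^2 + 121*z - 14) + 36*z^2 + 306*z + 144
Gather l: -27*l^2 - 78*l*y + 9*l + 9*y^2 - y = -27*l^2 + l*(9 - 78*y) + 9*y^2 - y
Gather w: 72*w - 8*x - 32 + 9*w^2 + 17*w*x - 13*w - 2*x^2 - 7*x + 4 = 9*w^2 + w*(17*x + 59) - 2*x^2 - 15*x - 28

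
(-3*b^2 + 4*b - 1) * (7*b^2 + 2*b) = -21*b^4 + 22*b^3 + b^2 - 2*b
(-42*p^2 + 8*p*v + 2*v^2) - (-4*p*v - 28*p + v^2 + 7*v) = -42*p^2 + 12*p*v + 28*p + v^2 - 7*v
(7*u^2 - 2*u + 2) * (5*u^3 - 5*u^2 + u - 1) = 35*u^5 - 45*u^4 + 27*u^3 - 19*u^2 + 4*u - 2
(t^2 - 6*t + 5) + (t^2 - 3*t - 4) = 2*t^2 - 9*t + 1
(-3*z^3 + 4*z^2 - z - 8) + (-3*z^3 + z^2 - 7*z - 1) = -6*z^3 + 5*z^2 - 8*z - 9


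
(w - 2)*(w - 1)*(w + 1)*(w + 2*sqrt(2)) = w^4 - 2*w^3 + 2*sqrt(2)*w^3 - 4*sqrt(2)*w^2 - w^2 - 2*sqrt(2)*w + 2*w + 4*sqrt(2)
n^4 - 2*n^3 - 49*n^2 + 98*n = n*(n - 7)*(n - 2)*(n + 7)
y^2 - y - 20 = (y - 5)*(y + 4)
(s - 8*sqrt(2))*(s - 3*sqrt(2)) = s^2 - 11*sqrt(2)*s + 48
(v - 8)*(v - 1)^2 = v^3 - 10*v^2 + 17*v - 8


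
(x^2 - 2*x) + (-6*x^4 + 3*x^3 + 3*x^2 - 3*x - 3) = -6*x^4 + 3*x^3 + 4*x^2 - 5*x - 3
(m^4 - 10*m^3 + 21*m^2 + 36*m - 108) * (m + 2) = m^5 - 8*m^4 + m^3 + 78*m^2 - 36*m - 216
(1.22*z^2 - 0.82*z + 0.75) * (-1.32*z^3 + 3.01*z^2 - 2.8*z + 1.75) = -1.6104*z^5 + 4.7546*z^4 - 6.8742*z^3 + 6.6885*z^2 - 3.535*z + 1.3125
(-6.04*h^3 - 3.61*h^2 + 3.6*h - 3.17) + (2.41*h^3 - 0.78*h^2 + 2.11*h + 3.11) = -3.63*h^3 - 4.39*h^2 + 5.71*h - 0.0600000000000001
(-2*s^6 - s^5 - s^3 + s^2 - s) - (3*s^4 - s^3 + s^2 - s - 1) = -2*s^6 - s^5 - 3*s^4 + 1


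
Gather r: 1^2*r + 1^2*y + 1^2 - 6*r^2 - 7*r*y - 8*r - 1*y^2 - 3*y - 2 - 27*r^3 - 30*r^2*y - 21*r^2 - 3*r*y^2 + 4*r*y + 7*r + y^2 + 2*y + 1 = -27*r^3 + r^2*(-30*y - 27) + r*(-3*y^2 - 3*y)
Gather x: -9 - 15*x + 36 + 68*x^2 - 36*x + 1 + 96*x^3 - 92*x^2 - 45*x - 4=96*x^3 - 24*x^2 - 96*x + 24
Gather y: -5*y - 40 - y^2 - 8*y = -y^2 - 13*y - 40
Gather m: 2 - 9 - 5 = -12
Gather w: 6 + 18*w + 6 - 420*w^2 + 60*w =-420*w^2 + 78*w + 12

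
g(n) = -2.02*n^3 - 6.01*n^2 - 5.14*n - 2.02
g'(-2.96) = -22.66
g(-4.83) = 110.21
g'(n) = -6.06*n^2 - 12.02*n - 5.14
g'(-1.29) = 0.28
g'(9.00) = -604.18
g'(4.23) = -164.42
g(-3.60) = 32.84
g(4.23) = -284.19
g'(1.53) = -37.72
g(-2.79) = 9.41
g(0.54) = -6.87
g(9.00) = -2007.67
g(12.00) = -4419.70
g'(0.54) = -13.40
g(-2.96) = 12.92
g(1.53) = -31.19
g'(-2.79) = -18.78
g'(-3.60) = -40.41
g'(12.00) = -1022.02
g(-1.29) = -1.05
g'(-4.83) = -88.46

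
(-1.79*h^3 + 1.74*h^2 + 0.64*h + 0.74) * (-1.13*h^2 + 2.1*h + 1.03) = 2.0227*h^5 - 5.7252*h^4 + 1.0871*h^3 + 2.3*h^2 + 2.2132*h + 0.7622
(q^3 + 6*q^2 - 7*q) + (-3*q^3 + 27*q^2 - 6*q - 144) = -2*q^3 + 33*q^2 - 13*q - 144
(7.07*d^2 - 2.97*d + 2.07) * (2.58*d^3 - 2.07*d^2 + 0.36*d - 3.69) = 18.2406*d^5 - 22.2975*d^4 + 14.0337*d^3 - 31.4424*d^2 + 11.7045*d - 7.6383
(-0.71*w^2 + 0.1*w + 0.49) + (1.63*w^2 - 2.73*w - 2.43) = 0.92*w^2 - 2.63*w - 1.94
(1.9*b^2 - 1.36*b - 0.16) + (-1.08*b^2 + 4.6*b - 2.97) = 0.82*b^2 + 3.24*b - 3.13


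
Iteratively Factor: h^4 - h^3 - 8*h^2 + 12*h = (h + 3)*(h^3 - 4*h^2 + 4*h) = (h - 2)*(h + 3)*(h^2 - 2*h) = (h - 2)^2*(h + 3)*(h)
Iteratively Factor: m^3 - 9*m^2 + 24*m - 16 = (m - 4)*(m^2 - 5*m + 4) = (m - 4)^2*(m - 1)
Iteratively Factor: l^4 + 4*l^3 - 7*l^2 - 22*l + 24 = (l + 4)*(l^3 - 7*l + 6) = (l + 3)*(l + 4)*(l^2 - 3*l + 2) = (l - 1)*(l + 3)*(l + 4)*(l - 2)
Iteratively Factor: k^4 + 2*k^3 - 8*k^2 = (k)*(k^3 + 2*k^2 - 8*k) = k*(k - 2)*(k^2 + 4*k) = k*(k - 2)*(k + 4)*(k)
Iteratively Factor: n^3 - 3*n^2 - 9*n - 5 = (n + 1)*(n^2 - 4*n - 5) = (n - 5)*(n + 1)*(n + 1)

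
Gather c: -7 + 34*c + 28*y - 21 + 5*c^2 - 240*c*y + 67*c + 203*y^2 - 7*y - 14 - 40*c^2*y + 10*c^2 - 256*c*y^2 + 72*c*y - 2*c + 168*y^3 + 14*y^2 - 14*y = c^2*(15 - 40*y) + c*(-256*y^2 - 168*y + 99) + 168*y^3 + 217*y^2 + 7*y - 42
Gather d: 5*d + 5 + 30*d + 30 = 35*d + 35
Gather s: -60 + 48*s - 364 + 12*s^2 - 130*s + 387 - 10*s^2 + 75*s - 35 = 2*s^2 - 7*s - 72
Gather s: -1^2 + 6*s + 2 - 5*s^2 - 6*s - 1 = -5*s^2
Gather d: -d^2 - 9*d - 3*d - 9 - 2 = -d^2 - 12*d - 11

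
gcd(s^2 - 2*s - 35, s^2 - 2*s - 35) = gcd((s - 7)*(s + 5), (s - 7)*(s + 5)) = s^2 - 2*s - 35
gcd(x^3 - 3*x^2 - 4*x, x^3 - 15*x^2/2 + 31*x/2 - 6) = x - 4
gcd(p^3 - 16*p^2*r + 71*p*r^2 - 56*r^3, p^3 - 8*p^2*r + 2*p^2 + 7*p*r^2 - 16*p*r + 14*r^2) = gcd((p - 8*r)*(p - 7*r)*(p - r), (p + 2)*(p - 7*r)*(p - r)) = p^2 - 8*p*r + 7*r^2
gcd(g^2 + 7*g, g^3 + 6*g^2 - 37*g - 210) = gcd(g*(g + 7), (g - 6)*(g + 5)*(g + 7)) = g + 7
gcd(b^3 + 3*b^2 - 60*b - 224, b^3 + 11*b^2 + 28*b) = b^2 + 11*b + 28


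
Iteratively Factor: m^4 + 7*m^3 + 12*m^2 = (m + 4)*(m^3 + 3*m^2) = (m + 3)*(m + 4)*(m^2) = m*(m + 3)*(m + 4)*(m)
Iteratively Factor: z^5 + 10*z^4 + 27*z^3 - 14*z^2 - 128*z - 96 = (z + 1)*(z^4 + 9*z^3 + 18*z^2 - 32*z - 96) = (z + 1)*(z + 4)*(z^3 + 5*z^2 - 2*z - 24) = (z + 1)*(z + 4)^2*(z^2 + z - 6) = (z + 1)*(z + 3)*(z + 4)^2*(z - 2)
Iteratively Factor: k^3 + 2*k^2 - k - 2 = (k - 1)*(k^2 + 3*k + 2) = (k - 1)*(k + 1)*(k + 2)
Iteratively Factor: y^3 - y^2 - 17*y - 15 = (y - 5)*(y^2 + 4*y + 3) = (y - 5)*(y + 1)*(y + 3)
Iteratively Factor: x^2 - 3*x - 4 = (x + 1)*(x - 4)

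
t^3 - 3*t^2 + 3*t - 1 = (t - 1)^3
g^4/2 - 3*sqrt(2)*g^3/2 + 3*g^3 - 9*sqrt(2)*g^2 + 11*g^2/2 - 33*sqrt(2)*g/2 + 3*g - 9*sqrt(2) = (g/2 + 1)*(g + 1)*(g + 3)*(g - 3*sqrt(2))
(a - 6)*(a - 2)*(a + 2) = a^3 - 6*a^2 - 4*a + 24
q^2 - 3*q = q*(q - 3)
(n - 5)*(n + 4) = n^2 - n - 20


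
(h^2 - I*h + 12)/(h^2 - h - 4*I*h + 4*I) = (h + 3*I)/(h - 1)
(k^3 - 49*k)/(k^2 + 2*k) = (k^2 - 49)/(k + 2)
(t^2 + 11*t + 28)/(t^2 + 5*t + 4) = (t + 7)/(t + 1)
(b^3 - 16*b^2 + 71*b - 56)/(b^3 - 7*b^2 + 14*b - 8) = (b^2 - 15*b + 56)/(b^2 - 6*b + 8)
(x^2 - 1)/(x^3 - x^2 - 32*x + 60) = (x^2 - 1)/(x^3 - x^2 - 32*x + 60)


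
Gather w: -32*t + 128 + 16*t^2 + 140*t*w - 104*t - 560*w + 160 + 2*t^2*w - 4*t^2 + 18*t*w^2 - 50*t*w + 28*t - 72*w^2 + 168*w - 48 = 12*t^2 - 108*t + w^2*(18*t - 72) + w*(2*t^2 + 90*t - 392) + 240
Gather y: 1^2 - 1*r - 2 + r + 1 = 0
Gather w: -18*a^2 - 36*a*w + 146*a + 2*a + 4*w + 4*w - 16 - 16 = -18*a^2 + 148*a + w*(8 - 36*a) - 32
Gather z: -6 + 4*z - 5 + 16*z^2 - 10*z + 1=16*z^2 - 6*z - 10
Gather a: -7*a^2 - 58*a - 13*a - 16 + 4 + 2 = -7*a^2 - 71*a - 10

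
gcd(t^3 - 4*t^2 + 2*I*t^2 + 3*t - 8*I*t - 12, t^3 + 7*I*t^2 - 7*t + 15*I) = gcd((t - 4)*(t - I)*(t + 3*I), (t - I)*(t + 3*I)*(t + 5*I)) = t^2 + 2*I*t + 3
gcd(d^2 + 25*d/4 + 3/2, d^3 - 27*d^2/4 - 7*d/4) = d + 1/4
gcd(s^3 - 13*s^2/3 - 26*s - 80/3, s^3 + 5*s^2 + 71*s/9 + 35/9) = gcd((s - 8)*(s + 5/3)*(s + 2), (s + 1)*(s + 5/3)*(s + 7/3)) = s + 5/3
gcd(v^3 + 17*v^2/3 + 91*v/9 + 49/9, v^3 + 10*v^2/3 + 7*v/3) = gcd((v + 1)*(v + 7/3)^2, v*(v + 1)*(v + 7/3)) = v^2 + 10*v/3 + 7/3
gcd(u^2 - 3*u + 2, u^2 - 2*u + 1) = u - 1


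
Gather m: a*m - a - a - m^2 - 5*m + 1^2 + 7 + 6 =-2*a - m^2 + m*(a - 5) + 14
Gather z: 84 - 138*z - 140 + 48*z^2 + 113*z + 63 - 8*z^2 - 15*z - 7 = 40*z^2 - 40*z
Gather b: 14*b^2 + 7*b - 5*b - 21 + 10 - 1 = 14*b^2 + 2*b - 12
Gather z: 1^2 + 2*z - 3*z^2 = -3*z^2 + 2*z + 1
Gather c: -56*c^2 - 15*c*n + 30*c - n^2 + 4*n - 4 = -56*c^2 + c*(30 - 15*n) - n^2 + 4*n - 4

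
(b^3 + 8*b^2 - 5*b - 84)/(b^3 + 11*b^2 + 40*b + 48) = (b^2 + 4*b - 21)/(b^2 + 7*b + 12)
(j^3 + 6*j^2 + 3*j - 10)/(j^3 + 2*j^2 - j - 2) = (j + 5)/(j + 1)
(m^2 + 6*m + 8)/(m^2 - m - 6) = (m + 4)/(m - 3)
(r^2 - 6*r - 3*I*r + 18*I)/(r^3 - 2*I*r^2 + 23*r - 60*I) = (r - 6)/(r^2 + I*r + 20)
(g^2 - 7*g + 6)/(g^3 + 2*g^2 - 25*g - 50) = (g^2 - 7*g + 6)/(g^3 + 2*g^2 - 25*g - 50)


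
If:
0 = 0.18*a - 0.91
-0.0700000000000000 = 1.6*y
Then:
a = 5.06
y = -0.04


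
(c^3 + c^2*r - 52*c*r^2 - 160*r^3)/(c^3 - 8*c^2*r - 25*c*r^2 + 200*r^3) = (-c - 4*r)/(-c + 5*r)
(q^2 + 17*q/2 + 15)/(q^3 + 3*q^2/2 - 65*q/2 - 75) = (q + 6)/(q^2 - q - 30)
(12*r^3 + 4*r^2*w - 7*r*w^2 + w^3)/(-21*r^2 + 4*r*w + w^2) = (12*r^3 + 4*r^2*w - 7*r*w^2 + w^3)/(-21*r^2 + 4*r*w + w^2)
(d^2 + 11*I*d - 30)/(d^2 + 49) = (d^2 + 11*I*d - 30)/(d^2 + 49)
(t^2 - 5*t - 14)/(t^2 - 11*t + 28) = (t + 2)/(t - 4)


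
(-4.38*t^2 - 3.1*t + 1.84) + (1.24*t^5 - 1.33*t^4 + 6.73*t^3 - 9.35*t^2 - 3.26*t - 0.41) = 1.24*t^5 - 1.33*t^4 + 6.73*t^3 - 13.73*t^2 - 6.36*t + 1.43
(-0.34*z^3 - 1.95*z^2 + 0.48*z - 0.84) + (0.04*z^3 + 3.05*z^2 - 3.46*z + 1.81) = -0.3*z^3 + 1.1*z^2 - 2.98*z + 0.97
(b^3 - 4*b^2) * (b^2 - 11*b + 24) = b^5 - 15*b^4 + 68*b^3 - 96*b^2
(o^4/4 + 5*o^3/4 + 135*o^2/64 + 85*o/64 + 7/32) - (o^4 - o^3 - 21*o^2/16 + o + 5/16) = -3*o^4/4 + 9*o^3/4 + 219*o^2/64 + 21*o/64 - 3/32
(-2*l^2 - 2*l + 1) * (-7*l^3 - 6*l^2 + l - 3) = 14*l^5 + 26*l^4 + 3*l^3 - 2*l^2 + 7*l - 3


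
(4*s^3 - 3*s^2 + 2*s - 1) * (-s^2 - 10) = -4*s^5 + 3*s^4 - 42*s^3 + 31*s^2 - 20*s + 10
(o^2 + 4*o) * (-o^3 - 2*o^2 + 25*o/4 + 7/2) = -o^5 - 6*o^4 - 7*o^3/4 + 57*o^2/2 + 14*o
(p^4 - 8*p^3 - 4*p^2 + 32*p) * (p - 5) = p^5 - 13*p^4 + 36*p^3 + 52*p^2 - 160*p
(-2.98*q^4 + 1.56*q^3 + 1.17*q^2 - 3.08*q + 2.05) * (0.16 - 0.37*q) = 1.1026*q^5 - 1.054*q^4 - 0.1833*q^3 + 1.3268*q^2 - 1.2513*q + 0.328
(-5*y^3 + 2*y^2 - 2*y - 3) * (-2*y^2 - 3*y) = 10*y^5 + 11*y^4 - 2*y^3 + 12*y^2 + 9*y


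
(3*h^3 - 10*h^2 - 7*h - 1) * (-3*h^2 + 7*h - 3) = -9*h^5 + 51*h^4 - 58*h^3 - 16*h^2 + 14*h + 3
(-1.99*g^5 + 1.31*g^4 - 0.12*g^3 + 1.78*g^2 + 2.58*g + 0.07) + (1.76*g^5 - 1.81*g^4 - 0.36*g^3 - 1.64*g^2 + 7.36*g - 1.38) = -0.23*g^5 - 0.5*g^4 - 0.48*g^3 + 0.14*g^2 + 9.94*g - 1.31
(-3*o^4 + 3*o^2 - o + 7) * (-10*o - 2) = 30*o^5 + 6*o^4 - 30*o^3 + 4*o^2 - 68*o - 14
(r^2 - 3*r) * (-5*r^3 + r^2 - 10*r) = -5*r^5 + 16*r^4 - 13*r^3 + 30*r^2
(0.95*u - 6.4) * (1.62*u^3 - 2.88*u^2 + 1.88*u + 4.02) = 1.539*u^4 - 13.104*u^3 + 20.218*u^2 - 8.213*u - 25.728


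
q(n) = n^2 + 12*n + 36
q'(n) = 2*n + 12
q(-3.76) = 5.02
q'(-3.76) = 4.48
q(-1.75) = 18.06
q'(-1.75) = 8.50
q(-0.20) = 33.64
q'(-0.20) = 11.60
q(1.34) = 53.88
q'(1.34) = 14.68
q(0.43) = 41.34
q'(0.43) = 12.86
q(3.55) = 91.20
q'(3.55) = 19.10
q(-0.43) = 31.02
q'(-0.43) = 11.14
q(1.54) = 56.85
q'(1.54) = 15.08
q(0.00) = 36.00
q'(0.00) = 12.00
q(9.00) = 225.00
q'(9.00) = 30.00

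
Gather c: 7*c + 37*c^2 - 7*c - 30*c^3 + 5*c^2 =-30*c^3 + 42*c^2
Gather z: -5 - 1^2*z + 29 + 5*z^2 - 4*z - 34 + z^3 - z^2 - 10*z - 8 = z^3 + 4*z^2 - 15*z - 18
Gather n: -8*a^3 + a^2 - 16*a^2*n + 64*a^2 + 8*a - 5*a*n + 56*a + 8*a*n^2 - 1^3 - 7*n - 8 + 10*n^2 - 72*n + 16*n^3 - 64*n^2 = -8*a^3 + 65*a^2 + 64*a + 16*n^3 + n^2*(8*a - 54) + n*(-16*a^2 - 5*a - 79) - 9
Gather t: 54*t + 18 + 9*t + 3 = 63*t + 21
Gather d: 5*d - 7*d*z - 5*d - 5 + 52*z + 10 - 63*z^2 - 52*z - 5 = -7*d*z - 63*z^2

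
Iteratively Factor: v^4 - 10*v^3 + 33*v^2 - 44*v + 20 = (v - 2)*(v^3 - 8*v^2 + 17*v - 10) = (v - 2)^2*(v^2 - 6*v + 5) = (v - 2)^2*(v - 1)*(v - 5)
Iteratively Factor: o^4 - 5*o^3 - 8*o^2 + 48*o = (o - 4)*(o^3 - o^2 - 12*o) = (o - 4)^2*(o^2 + 3*o) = o*(o - 4)^2*(o + 3)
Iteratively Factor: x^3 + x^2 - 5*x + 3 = (x - 1)*(x^2 + 2*x - 3) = (x - 1)*(x + 3)*(x - 1)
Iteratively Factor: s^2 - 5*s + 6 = (s - 3)*(s - 2)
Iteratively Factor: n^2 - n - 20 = (n + 4)*(n - 5)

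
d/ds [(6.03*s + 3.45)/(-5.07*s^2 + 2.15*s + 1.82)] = (30.5721*s^2 + 34.983*s + 3.5571)/(25.7049*s^4 - 21.801*s^3 - 13.8323*s^2 + 7.826*s + 3.3124)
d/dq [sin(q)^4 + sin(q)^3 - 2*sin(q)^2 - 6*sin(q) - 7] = -(4*sin(q)*cos(q)^2 + 3*cos(q)^2 + 3)*cos(q)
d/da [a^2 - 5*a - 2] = 2*a - 5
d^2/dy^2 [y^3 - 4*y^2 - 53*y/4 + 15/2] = 6*y - 8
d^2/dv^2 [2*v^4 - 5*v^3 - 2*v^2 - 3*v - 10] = 24*v^2 - 30*v - 4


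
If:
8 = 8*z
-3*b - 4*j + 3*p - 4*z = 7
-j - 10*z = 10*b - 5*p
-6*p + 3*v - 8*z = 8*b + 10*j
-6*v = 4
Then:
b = -47/254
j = -415/254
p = 331/254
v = -2/3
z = 1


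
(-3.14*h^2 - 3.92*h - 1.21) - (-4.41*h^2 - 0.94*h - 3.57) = 1.27*h^2 - 2.98*h + 2.36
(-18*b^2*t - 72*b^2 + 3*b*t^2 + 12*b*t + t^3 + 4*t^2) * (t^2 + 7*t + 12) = -18*b^2*t^3 - 198*b^2*t^2 - 720*b^2*t - 864*b^2 + 3*b*t^4 + 33*b*t^3 + 120*b*t^2 + 144*b*t + t^5 + 11*t^4 + 40*t^3 + 48*t^2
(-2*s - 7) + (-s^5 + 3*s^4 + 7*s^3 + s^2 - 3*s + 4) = -s^5 + 3*s^4 + 7*s^3 + s^2 - 5*s - 3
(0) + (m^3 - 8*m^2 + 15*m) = m^3 - 8*m^2 + 15*m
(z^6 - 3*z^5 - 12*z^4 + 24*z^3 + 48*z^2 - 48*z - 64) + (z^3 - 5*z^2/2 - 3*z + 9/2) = z^6 - 3*z^5 - 12*z^4 + 25*z^3 + 91*z^2/2 - 51*z - 119/2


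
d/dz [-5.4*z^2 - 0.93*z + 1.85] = -10.8*z - 0.93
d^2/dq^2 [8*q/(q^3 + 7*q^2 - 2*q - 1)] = 16*(q*(3*q^2 + 14*q - 2)^2 + (-3*q^2 - q*(3*q + 7) - 14*q + 2)*(q^3 + 7*q^2 - 2*q - 1))/(q^3 + 7*q^2 - 2*q - 1)^3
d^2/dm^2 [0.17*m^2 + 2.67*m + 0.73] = 0.340000000000000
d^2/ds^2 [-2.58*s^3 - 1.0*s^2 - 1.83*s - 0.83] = -15.48*s - 2.0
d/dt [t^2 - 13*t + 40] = 2*t - 13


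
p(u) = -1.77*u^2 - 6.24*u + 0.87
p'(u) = -3.54*u - 6.24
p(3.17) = -36.70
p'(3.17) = -17.46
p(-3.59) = 0.46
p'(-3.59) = 6.47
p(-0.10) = 1.48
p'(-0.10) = -5.89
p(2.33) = -23.28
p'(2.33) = -14.49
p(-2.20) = 6.03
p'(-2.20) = 1.55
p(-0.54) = 3.72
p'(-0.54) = -4.33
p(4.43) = -61.51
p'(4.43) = -21.92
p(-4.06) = -2.97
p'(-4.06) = 8.13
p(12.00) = -328.89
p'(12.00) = -48.72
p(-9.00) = -86.34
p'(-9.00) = 25.62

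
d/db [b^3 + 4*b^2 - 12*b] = 3*b^2 + 8*b - 12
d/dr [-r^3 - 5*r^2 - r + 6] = -3*r^2 - 10*r - 1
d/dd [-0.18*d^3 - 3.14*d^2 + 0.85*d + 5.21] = -0.54*d^2 - 6.28*d + 0.85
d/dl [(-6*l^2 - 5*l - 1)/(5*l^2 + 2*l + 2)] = (13*l^2 - 14*l - 8)/(25*l^4 + 20*l^3 + 24*l^2 + 8*l + 4)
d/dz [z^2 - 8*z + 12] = 2*z - 8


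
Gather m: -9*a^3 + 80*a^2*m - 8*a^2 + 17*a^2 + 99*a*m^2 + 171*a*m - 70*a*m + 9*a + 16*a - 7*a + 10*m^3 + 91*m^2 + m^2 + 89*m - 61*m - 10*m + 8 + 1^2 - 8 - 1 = -9*a^3 + 9*a^2 + 18*a + 10*m^3 + m^2*(99*a + 92) + m*(80*a^2 + 101*a + 18)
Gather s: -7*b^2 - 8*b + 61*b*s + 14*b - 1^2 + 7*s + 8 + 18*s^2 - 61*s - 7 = -7*b^2 + 6*b + 18*s^2 + s*(61*b - 54)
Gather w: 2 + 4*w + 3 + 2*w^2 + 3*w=2*w^2 + 7*w + 5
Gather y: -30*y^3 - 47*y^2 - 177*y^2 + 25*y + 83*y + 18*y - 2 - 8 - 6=-30*y^3 - 224*y^2 + 126*y - 16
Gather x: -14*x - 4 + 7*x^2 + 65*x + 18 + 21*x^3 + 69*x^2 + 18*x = 21*x^3 + 76*x^2 + 69*x + 14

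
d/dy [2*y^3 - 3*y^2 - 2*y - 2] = 6*y^2 - 6*y - 2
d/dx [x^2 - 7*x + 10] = 2*x - 7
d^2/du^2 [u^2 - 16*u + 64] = 2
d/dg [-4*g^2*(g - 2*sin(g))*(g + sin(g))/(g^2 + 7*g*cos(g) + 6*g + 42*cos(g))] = 4*g*(g*(g - 2*sin(g))*(g + sin(g))*(-7*g*sin(g) + 2*g - 42*sin(g) + 7*cos(g) + 6) + (g^2 + 7*g*cos(g) + 6*g + 42*cos(g))*(g^2*cos(g) - 4*g^2 + 3*g*sin(g) + 2*g*sin(2*g) - 2*cos(2*g) + 2))/((g + 6)^2*(g + 7*cos(g))^2)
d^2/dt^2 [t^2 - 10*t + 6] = 2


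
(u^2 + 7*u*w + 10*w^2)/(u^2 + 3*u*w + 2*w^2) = (u + 5*w)/(u + w)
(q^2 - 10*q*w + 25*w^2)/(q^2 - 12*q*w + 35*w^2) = (q - 5*w)/(q - 7*w)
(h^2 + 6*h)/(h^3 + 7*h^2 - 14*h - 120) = h/(h^2 + h - 20)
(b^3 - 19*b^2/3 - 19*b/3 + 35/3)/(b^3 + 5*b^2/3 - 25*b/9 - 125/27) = 9*(b^2 - 8*b + 7)/(9*b^2 - 25)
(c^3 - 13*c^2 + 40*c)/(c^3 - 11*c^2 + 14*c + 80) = c/(c + 2)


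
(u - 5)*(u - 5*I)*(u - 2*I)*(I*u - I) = I*u^4 + 7*u^3 - 6*I*u^3 - 42*u^2 - 5*I*u^2 + 35*u + 60*I*u - 50*I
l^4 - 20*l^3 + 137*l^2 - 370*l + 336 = (l - 8)*(l - 7)*(l - 3)*(l - 2)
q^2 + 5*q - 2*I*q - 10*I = (q + 5)*(q - 2*I)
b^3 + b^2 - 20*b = b*(b - 4)*(b + 5)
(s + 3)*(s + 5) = s^2 + 8*s + 15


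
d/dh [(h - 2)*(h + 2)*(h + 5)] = 3*h^2 + 10*h - 4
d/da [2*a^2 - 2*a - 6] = 4*a - 2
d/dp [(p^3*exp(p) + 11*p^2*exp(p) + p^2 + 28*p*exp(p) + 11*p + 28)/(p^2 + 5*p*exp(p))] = (p^5*exp(p) + 12*p^4*exp(p) + 10*p^3*exp(2*p) + 23*p^3*exp(p) + 55*p^2*exp(2*p) - 78*p^2*exp(p) - 11*p^2 - 140*p*exp(p) - 56*p - 140*exp(p))/(p^2*(p^2 + 10*p*exp(p) + 25*exp(2*p)))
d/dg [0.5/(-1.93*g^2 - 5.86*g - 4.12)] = (1.93*g + 2.93)/(1.93*g^2 + 5.86*g + 4.12)^2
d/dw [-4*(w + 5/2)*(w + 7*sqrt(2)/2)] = -8*w - 14*sqrt(2) - 10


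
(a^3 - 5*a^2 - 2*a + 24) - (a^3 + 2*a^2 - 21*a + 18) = -7*a^2 + 19*a + 6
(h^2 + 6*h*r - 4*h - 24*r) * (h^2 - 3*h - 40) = h^4 + 6*h^3*r - 7*h^3 - 42*h^2*r - 28*h^2 - 168*h*r + 160*h + 960*r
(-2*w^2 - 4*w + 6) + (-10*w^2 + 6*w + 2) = -12*w^2 + 2*w + 8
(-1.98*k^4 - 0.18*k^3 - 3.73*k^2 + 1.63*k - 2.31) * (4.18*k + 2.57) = -8.2764*k^5 - 5.841*k^4 - 16.054*k^3 - 2.7727*k^2 - 5.4667*k - 5.9367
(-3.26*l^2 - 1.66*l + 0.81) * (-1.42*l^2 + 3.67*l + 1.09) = 4.6292*l^4 - 9.607*l^3 - 10.7958*l^2 + 1.1633*l + 0.8829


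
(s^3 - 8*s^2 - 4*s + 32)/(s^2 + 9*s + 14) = (s^2 - 10*s + 16)/(s + 7)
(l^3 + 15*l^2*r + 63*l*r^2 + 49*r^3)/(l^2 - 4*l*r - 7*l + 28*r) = (l^3 + 15*l^2*r + 63*l*r^2 + 49*r^3)/(l^2 - 4*l*r - 7*l + 28*r)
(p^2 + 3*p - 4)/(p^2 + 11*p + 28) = (p - 1)/(p + 7)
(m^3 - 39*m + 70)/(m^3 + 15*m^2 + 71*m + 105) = (m^2 - 7*m + 10)/(m^2 + 8*m + 15)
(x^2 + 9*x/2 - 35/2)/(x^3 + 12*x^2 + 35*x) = (x - 5/2)/(x*(x + 5))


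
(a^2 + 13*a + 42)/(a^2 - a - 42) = (a + 7)/(a - 7)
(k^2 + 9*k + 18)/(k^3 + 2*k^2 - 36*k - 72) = (k + 3)/(k^2 - 4*k - 12)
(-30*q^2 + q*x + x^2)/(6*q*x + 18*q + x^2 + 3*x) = (-5*q + x)/(x + 3)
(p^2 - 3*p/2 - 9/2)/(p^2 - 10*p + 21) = (p + 3/2)/(p - 7)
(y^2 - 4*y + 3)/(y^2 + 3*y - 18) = (y - 1)/(y + 6)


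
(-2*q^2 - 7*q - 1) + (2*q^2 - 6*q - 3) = -13*q - 4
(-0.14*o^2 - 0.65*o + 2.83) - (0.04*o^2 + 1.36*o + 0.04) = -0.18*o^2 - 2.01*o + 2.79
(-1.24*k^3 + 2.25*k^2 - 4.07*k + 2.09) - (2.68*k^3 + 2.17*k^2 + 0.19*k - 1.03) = -3.92*k^3 + 0.0800000000000001*k^2 - 4.26*k + 3.12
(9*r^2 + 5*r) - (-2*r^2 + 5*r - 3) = 11*r^2 + 3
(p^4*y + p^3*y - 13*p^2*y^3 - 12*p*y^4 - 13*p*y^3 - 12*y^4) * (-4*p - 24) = -4*p^5*y - 28*p^4*y + 52*p^3*y^3 - 24*p^3*y + 48*p^2*y^4 + 364*p^2*y^3 + 336*p*y^4 + 312*p*y^3 + 288*y^4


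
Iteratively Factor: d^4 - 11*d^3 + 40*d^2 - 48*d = (d)*(d^3 - 11*d^2 + 40*d - 48) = d*(d - 3)*(d^2 - 8*d + 16) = d*(d - 4)*(d - 3)*(d - 4)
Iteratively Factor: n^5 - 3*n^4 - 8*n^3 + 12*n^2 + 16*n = (n)*(n^4 - 3*n^3 - 8*n^2 + 12*n + 16) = n*(n + 2)*(n^3 - 5*n^2 + 2*n + 8) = n*(n - 2)*(n + 2)*(n^2 - 3*n - 4) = n*(n - 4)*(n - 2)*(n + 2)*(n + 1)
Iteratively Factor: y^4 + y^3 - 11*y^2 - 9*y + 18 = (y + 2)*(y^3 - y^2 - 9*y + 9) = (y - 3)*(y + 2)*(y^2 + 2*y - 3) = (y - 3)*(y + 2)*(y + 3)*(y - 1)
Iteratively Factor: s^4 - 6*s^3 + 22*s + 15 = (s - 5)*(s^3 - s^2 - 5*s - 3) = (s - 5)*(s - 3)*(s^2 + 2*s + 1) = (s - 5)*(s - 3)*(s + 1)*(s + 1)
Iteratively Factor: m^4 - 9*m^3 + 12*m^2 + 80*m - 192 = (m - 4)*(m^3 - 5*m^2 - 8*m + 48) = (m - 4)^2*(m^2 - m - 12) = (m - 4)^3*(m + 3)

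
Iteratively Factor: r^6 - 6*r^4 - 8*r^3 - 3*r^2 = (r + 1)*(r^5 - r^4 - 5*r^3 - 3*r^2) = (r + 1)^2*(r^4 - 2*r^3 - 3*r^2) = (r - 3)*(r + 1)^2*(r^3 + r^2) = r*(r - 3)*(r + 1)^2*(r^2 + r) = r*(r - 3)*(r + 1)^3*(r)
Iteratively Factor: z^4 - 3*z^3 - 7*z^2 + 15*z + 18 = (z - 3)*(z^3 - 7*z - 6) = (z - 3)^2*(z^2 + 3*z + 2) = (z - 3)^2*(z + 1)*(z + 2)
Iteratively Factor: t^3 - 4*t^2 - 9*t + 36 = (t - 3)*(t^2 - t - 12) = (t - 4)*(t - 3)*(t + 3)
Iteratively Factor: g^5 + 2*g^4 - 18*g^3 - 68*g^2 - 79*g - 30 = (g + 2)*(g^4 - 18*g^2 - 32*g - 15) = (g + 2)*(g + 3)*(g^3 - 3*g^2 - 9*g - 5) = (g - 5)*(g + 2)*(g + 3)*(g^2 + 2*g + 1) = (g - 5)*(g + 1)*(g + 2)*(g + 3)*(g + 1)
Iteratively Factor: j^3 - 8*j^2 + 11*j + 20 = (j - 4)*(j^2 - 4*j - 5) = (j - 5)*(j - 4)*(j + 1)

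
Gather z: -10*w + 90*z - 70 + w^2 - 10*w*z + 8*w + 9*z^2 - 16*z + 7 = w^2 - 2*w + 9*z^2 + z*(74 - 10*w) - 63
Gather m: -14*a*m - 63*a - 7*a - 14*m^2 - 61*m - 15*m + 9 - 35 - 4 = -70*a - 14*m^2 + m*(-14*a - 76) - 30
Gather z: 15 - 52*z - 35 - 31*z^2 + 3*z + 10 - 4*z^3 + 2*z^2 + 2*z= -4*z^3 - 29*z^2 - 47*z - 10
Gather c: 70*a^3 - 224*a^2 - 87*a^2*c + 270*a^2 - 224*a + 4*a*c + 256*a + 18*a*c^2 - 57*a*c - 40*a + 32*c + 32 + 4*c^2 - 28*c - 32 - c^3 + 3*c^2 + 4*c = 70*a^3 + 46*a^2 - 8*a - c^3 + c^2*(18*a + 7) + c*(-87*a^2 - 53*a + 8)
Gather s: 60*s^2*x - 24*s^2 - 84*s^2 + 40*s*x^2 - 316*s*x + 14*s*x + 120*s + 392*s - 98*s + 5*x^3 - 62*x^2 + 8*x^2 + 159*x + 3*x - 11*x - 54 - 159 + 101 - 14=s^2*(60*x - 108) + s*(40*x^2 - 302*x + 414) + 5*x^3 - 54*x^2 + 151*x - 126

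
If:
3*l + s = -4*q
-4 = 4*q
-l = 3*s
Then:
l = 3/2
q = -1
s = -1/2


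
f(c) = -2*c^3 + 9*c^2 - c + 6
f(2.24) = 26.44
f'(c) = -6*c^2 + 18*c - 1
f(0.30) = 6.46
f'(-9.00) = -649.00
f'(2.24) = 9.21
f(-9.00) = 2202.00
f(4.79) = -12.10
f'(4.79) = -52.44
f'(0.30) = 3.86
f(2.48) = 28.37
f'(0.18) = 2.05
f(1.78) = 21.46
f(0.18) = 6.10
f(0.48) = 7.37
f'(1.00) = 11.00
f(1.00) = 12.00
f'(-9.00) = -649.00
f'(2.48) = 6.74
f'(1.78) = 12.03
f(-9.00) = 2202.00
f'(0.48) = 6.26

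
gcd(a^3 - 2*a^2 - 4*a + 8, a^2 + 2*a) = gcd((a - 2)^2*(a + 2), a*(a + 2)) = a + 2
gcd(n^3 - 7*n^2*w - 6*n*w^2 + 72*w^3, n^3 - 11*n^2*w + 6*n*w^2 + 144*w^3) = -n^2 + 3*n*w + 18*w^2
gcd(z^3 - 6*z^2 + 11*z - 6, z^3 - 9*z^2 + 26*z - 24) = z^2 - 5*z + 6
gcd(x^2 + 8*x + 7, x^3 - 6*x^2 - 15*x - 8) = x + 1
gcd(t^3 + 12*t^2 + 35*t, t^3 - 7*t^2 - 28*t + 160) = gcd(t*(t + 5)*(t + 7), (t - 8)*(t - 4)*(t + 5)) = t + 5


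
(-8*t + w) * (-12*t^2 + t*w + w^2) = 96*t^3 - 20*t^2*w - 7*t*w^2 + w^3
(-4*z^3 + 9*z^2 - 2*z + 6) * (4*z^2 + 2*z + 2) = -16*z^5 + 28*z^4 + 2*z^3 + 38*z^2 + 8*z + 12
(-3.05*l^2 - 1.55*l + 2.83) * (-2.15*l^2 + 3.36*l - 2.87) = 6.5575*l^4 - 6.9155*l^3 - 2.539*l^2 + 13.9573*l - 8.1221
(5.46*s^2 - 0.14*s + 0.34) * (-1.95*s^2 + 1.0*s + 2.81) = -10.647*s^4 + 5.733*s^3 + 14.5396*s^2 - 0.0534*s + 0.9554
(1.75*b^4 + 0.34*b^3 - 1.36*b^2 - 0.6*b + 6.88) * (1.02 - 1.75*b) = -3.0625*b^5 + 1.19*b^4 + 2.7268*b^3 - 0.3372*b^2 - 12.652*b + 7.0176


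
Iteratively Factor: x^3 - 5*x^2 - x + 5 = (x + 1)*(x^2 - 6*x + 5) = (x - 1)*(x + 1)*(x - 5)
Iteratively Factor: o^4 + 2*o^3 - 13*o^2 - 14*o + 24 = (o - 1)*(o^3 + 3*o^2 - 10*o - 24) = (o - 1)*(o + 2)*(o^2 + o - 12) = (o - 1)*(o + 2)*(o + 4)*(o - 3)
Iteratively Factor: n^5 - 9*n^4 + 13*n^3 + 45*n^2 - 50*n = (n + 2)*(n^4 - 11*n^3 + 35*n^2 - 25*n) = n*(n + 2)*(n^3 - 11*n^2 + 35*n - 25) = n*(n - 5)*(n + 2)*(n^2 - 6*n + 5) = n*(n - 5)^2*(n + 2)*(n - 1)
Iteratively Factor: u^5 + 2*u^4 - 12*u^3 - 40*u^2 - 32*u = (u - 4)*(u^4 + 6*u^3 + 12*u^2 + 8*u) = (u - 4)*(u + 2)*(u^3 + 4*u^2 + 4*u) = u*(u - 4)*(u + 2)*(u^2 + 4*u + 4) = u*(u - 4)*(u + 2)^2*(u + 2)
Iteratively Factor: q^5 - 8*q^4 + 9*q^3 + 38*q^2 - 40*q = (q - 4)*(q^4 - 4*q^3 - 7*q^2 + 10*q) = (q - 5)*(q - 4)*(q^3 + q^2 - 2*q) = (q - 5)*(q - 4)*(q + 2)*(q^2 - q) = (q - 5)*(q - 4)*(q - 1)*(q + 2)*(q)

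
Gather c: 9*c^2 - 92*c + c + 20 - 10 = 9*c^2 - 91*c + 10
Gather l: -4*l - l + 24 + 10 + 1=35 - 5*l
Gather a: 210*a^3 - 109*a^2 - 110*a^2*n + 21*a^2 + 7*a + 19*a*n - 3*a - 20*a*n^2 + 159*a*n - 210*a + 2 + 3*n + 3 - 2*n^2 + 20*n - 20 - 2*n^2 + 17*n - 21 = 210*a^3 + a^2*(-110*n - 88) + a*(-20*n^2 + 178*n - 206) - 4*n^2 + 40*n - 36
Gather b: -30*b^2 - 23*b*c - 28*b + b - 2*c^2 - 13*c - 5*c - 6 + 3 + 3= -30*b^2 + b*(-23*c - 27) - 2*c^2 - 18*c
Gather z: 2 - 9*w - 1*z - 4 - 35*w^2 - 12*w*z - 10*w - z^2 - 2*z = -35*w^2 - 19*w - z^2 + z*(-12*w - 3) - 2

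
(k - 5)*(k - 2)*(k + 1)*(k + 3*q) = k^4 + 3*k^3*q - 6*k^3 - 18*k^2*q + 3*k^2 + 9*k*q + 10*k + 30*q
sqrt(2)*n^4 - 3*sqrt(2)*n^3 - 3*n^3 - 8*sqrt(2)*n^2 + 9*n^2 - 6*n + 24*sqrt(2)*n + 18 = (n - 3)*(n - 3*sqrt(2))*(n + sqrt(2))*(sqrt(2)*n + 1)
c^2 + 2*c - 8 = (c - 2)*(c + 4)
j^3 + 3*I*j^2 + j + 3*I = (j - I)*(j + I)*(j + 3*I)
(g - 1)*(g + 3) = g^2 + 2*g - 3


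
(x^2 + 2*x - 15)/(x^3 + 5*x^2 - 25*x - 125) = (x - 3)/(x^2 - 25)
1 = 1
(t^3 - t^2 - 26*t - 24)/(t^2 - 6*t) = t + 5 + 4/t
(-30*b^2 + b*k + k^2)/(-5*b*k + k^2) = (6*b + k)/k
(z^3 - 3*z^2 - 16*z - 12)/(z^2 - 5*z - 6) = z + 2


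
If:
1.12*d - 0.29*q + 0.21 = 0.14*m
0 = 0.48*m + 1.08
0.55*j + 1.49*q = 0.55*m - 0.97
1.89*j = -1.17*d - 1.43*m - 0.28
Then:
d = -1.06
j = 2.21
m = -2.25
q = -2.30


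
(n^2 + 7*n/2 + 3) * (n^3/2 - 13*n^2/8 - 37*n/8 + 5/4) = n^5/2 + n^4/8 - 141*n^3/16 - 317*n^2/16 - 19*n/2 + 15/4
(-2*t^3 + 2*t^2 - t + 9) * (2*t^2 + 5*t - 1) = -4*t^5 - 6*t^4 + 10*t^3 + 11*t^2 + 46*t - 9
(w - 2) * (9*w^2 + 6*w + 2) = 9*w^3 - 12*w^2 - 10*w - 4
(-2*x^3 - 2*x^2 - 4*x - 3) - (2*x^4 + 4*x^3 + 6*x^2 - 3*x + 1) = -2*x^4 - 6*x^3 - 8*x^2 - x - 4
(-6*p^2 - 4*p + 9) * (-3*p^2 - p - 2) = 18*p^4 + 18*p^3 - 11*p^2 - p - 18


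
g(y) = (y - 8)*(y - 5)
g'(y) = 2*y - 13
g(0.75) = 30.81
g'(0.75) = -11.50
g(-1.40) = 60.16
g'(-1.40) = -15.80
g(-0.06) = 40.78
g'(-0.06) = -13.12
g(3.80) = 5.04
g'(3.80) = -5.40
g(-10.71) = 293.93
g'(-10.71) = -34.42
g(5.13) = -0.37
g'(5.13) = -2.74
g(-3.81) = 104.05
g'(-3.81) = -20.62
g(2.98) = 10.14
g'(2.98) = -7.04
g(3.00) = 10.00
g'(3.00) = -7.00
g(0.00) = 40.00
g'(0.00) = -13.00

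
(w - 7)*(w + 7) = w^2 - 49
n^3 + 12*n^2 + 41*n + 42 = (n + 2)*(n + 3)*(n + 7)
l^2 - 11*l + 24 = (l - 8)*(l - 3)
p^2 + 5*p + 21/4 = (p + 3/2)*(p + 7/2)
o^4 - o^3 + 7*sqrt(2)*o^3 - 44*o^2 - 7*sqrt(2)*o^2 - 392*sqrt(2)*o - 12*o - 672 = (o - 8)*(o + 7)*(o + sqrt(2))*(o + 6*sqrt(2))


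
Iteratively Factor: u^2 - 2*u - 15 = (u - 5)*(u + 3)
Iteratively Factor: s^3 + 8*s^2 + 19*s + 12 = (s + 3)*(s^2 + 5*s + 4) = (s + 3)*(s + 4)*(s + 1)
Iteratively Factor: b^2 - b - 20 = (b + 4)*(b - 5)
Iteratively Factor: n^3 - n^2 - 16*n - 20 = (n - 5)*(n^2 + 4*n + 4) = (n - 5)*(n + 2)*(n + 2)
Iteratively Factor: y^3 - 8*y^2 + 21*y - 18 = (y - 3)*(y^2 - 5*y + 6) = (y - 3)^2*(y - 2)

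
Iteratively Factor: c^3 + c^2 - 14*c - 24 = (c + 3)*(c^2 - 2*c - 8) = (c + 2)*(c + 3)*(c - 4)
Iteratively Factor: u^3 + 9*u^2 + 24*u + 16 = (u + 4)*(u^2 + 5*u + 4) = (u + 1)*(u + 4)*(u + 4)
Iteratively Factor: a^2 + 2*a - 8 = (a + 4)*(a - 2)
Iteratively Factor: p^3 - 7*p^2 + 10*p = (p - 2)*(p^2 - 5*p) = (p - 5)*(p - 2)*(p)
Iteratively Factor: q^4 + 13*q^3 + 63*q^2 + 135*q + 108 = (q + 4)*(q^3 + 9*q^2 + 27*q + 27) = (q + 3)*(q + 4)*(q^2 + 6*q + 9) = (q + 3)^2*(q + 4)*(q + 3)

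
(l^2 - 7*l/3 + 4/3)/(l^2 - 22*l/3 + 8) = (l - 1)/(l - 6)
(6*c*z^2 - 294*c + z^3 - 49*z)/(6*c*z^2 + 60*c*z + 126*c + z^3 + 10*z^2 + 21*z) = (z - 7)/(z + 3)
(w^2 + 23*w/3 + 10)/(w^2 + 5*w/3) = (w + 6)/w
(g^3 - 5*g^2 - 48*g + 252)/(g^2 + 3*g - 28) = (g^2 - 12*g + 36)/(g - 4)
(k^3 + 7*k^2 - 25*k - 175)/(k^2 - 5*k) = k + 12 + 35/k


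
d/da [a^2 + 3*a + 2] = 2*a + 3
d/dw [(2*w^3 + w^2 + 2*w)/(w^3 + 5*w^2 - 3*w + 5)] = (9*w^4 - 16*w^3 + 17*w^2 + 10*w + 10)/(w^6 + 10*w^5 + 19*w^4 - 20*w^3 + 59*w^2 - 30*w + 25)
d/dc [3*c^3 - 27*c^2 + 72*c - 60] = 9*c^2 - 54*c + 72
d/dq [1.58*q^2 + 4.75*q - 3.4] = 3.16*q + 4.75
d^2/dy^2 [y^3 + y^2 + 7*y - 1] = 6*y + 2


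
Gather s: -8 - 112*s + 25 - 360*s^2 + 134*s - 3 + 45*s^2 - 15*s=-315*s^2 + 7*s + 14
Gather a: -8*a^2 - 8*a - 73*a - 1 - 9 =-8*a^2 - 81*a - 10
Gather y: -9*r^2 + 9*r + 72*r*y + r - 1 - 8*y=-9*r^2 + 10*r + y*(72*r - 8) - 1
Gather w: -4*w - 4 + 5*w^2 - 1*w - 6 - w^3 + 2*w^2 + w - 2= -w^3 + 7*w^2 - 4*w - 12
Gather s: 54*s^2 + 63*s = 54*s^2 + 63*s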